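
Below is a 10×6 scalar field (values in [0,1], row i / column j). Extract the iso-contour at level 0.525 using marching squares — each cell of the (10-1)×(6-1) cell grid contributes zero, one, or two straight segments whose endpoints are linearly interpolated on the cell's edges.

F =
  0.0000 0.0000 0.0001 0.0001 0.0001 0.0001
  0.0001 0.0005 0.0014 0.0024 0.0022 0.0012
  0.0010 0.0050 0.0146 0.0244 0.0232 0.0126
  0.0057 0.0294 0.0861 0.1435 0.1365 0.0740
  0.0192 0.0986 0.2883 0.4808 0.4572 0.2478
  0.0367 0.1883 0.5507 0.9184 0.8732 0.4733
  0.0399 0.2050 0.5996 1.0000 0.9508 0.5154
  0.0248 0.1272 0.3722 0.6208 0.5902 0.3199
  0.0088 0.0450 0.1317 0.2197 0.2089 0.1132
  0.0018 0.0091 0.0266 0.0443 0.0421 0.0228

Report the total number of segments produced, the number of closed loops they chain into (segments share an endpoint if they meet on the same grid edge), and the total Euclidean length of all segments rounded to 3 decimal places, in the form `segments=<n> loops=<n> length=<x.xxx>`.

cell (4,1): code 0100 → (4.902,2.000)–(5.000,1.929)
cell (4,2): code 1100 → (4.101,3.000)–(4.902,2.000)
cell (4,3): code 1100 → (4.163,4.000)–(4.101,3.000)
cell (4,4): code 1000 → (5.000,4.871)–(4.163,4.000)
cell (5,1): code 0110 → (5.000,1.929)–(6.000,1.811)
cell (5,4): code 1001 → (6.000,4.978)–(5.000,4.871)
cell (6,1): code 0010 → (6.000,1.811)–(6.328,2.000)
cell (6,2): code 0111 → (6.328,2.000)–(7.000,2.615)
cell (6,4): code 1001 → (7.000,4.241)–(6.000,4.978)
cell (7,2): code 0010 → (7.000,2.615)–(7.239,3.000)
cell (7,3): code 0011 → (7.239,3.000)–(7.171,4.000)
cell (7,4): code 0001 → (7.171,4.000)–(7.000,4.241)
total: 12 segments, chained into 1 closed loop(s), length Σ = 9.907316

segments=12 loops=1 length=9.907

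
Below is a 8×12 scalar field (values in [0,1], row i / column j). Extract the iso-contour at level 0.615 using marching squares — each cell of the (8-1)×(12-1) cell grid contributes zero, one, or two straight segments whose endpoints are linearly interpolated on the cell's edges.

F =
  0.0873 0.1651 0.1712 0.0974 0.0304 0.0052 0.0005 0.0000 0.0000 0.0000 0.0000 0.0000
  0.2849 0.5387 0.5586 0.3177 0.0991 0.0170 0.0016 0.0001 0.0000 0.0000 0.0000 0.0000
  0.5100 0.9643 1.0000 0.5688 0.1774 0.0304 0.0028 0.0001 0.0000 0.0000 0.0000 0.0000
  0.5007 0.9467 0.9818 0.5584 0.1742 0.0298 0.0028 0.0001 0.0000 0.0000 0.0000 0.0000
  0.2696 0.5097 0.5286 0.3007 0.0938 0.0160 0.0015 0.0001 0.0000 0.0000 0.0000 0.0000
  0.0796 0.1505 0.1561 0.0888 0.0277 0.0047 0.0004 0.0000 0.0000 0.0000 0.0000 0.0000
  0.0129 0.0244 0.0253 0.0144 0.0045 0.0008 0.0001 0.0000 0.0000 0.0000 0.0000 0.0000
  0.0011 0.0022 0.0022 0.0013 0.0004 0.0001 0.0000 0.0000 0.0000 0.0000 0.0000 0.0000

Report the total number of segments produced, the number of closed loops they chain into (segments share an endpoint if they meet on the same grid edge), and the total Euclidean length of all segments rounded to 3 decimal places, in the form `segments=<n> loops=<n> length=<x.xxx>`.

segments=8 loops=1 length=8.624

cell (1,0): code 0100 → (1.179,1.000)–(2.000,0.231)
cell (1,1): code 1100 → (1.128,2.000)–(1.179,1.000)
cell (1,2): code 1000 → (2.000,2.893)–(1.128,2.000)
cell (2,0): code 0110 → (2.000,0.231)–(3.000,0.256)
cell (2,2): code 1001 → (3.000,2.866)–(2.000,2.893)
cell (3,0): code 0010 → (3.000,0.256)–(3.759,1.000)
cell (3,1): code 0011 → (3.759,1.000)–(3.809,2.000)
cell (3,2): code 0001 → (3.809,2.000)–(3.000,2.866)
total: 8 segments, chained into 1 closed loop(s), length Σ = 8.624293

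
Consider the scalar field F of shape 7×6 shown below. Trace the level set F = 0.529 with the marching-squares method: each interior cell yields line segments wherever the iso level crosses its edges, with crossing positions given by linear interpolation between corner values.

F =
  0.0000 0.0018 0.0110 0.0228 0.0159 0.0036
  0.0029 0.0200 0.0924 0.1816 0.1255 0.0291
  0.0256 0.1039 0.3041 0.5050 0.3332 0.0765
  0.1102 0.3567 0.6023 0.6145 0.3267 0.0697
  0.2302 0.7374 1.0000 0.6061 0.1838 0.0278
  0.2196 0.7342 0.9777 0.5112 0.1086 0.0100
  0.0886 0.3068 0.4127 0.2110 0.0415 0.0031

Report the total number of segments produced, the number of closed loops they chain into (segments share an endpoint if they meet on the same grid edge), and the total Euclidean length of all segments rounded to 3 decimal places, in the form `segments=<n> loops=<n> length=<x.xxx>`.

segments=12 loops=1 length=9.826

cell (2,1): code 0100 → (2.754,2.000)–(3.000,1.702)
cell (2,2): code 1100 → (2.219,3.000)–(2.754,2.000)
cell (2,3): code 1000 → (3.000,3.297)–(2.219,3.000)
cell (3,0): code 0100 → (3.453,1.000)–(4.000,0.589)
cell (3,1): code 1110 → (3.000,1.702)–(3.453,1.000)
cell (3,3): code 1001 → (4.000,3.183)–(3.000,3.297)
cell (4,0): code 0110 → (4.000,0.589)–(5.000,0.601)
cell (4,2): code 1011 → (5.000,2.962)–(4.812,3.000)
cell (4,3): code 0001 → (4.812,3.000)–(4.000,3.183)
cell (5,0): code 0010 → (5.000,0.601)–(5.480,1.000)
cell (5,1): code 0011 → (5.480,1.000)–(5.794,2.000)
cell (5,2): code 0001 → (5.794,2.000)–(5.000,2.962)
total: 12 segments, chained into 1 closed loop(s), length Σ = 9.825833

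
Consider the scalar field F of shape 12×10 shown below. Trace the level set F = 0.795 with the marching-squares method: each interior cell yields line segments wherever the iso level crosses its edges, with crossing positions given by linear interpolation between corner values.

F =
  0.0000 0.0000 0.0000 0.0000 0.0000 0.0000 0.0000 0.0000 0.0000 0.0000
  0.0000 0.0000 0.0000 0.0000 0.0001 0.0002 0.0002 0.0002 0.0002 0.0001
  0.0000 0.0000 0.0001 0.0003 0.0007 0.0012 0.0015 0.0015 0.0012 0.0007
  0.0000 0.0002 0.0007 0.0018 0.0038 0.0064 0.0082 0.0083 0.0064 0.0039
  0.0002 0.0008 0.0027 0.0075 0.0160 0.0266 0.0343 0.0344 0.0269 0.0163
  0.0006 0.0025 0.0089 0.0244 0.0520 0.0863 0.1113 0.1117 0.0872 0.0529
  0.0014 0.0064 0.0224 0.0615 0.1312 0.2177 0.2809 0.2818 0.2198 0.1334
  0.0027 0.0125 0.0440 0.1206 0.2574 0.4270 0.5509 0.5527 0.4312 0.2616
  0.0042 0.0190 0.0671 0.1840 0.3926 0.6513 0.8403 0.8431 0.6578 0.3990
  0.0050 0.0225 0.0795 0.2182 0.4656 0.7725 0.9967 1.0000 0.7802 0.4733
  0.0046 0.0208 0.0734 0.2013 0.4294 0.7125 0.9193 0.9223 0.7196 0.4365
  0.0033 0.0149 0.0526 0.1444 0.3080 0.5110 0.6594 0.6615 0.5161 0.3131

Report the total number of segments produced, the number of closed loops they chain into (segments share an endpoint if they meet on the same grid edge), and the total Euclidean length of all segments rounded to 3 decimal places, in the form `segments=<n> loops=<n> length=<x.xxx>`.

cell (7,5): code 0100 → (7.843,6.000)–(8.000,5.760)
cell (7,6): code 1100 → (7.834,7.000)–(7.843,6.000)
cell (7,7): code 1000 → (8.000,7.260)–(7.834,7.000)
cell (8,5): code 0110 → (8.000,5.760)–(9.000,5.100)
cell (8,7): code 1001 → (9.000,7.933)–(8.000,7.260)
cell (9,5): code 0110 → (9.000,5.100)–(10.000,5.399)
cell (9,7): code 1001 → (10.000,7.628)–(9.000,7.933)
cell (10,5): code 0010 → (10.000,5.399)–(10.478,6.000)
cell (10,6): code 0011 → (10.478,6.000)–(10.488,7.000)
cell (10,7): code 0001 → (10.488,7.000)–(10.000,7.628)
total: 10 segments, chained into 1 closed loop(s), length Σ = 8.650370

segments=10 loops=1 length=8.650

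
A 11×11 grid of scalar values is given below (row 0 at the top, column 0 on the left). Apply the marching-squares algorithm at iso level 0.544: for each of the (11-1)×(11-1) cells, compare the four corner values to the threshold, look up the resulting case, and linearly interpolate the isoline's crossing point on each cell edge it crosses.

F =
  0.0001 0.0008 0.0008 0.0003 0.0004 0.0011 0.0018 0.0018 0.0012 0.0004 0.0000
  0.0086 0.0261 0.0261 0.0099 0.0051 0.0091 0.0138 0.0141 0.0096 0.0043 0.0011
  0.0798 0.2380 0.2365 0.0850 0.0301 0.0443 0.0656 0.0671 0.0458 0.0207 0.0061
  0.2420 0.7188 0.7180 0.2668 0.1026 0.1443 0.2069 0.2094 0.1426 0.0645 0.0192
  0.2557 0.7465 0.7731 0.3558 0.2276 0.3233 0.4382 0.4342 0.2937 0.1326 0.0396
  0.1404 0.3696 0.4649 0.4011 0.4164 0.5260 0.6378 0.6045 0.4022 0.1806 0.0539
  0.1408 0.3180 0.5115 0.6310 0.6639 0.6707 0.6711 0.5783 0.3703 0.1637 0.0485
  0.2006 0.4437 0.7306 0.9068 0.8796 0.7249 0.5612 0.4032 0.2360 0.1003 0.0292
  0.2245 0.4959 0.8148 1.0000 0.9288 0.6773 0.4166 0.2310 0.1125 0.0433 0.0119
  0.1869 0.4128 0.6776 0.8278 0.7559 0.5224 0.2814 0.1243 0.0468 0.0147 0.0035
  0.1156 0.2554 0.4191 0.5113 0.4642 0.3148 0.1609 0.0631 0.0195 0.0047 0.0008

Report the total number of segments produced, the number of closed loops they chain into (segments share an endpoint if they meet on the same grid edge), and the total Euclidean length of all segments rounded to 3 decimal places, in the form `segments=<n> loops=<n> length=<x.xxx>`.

segments=30 loops=2 length=24.447

cell (2,0): code 0100 → (2.636,1.000)–(3.000,0.633)
cell (2,1): code 1100 → (2.639,2.000)–(2.636,1.000)
cell (2,2): code 1000 → (3.000,2.386)–(2.639,2.000)
cell (3,0): code 0110 → (3.000,0.633)–(4.000,0.587)
cell (3,2): code 1001 → (4.000,2.549)–(3.000,2.386)
cell (4,0): code 0010 → (4.000,0.587)–(4.537,1.000)
cell (4,1): code 0011 → (4.537,1.000)–(4.743,2.000)
cell (4,2): code 0001 → (4.743,2.000)–(4.000,2.549)
cell (4,5): code 0100 → (4.530,6.000)–(5.000,5.161)
cell (4,6): code 1100 → (4.645,7.000)–(4.530,6.000)
cell (4,7): code 1000 → (5.000,7.299)–(4.645,7.000)
cell (5,2): code 0100 → (5.622,3.000)–(6.000,2.272)
cell (5,3): code 1100 → (5.516,4.000)–(5.622,3.000)
cell (5,4): code 1100 → (5.124,5.000)–(5.516,4.000)
cell (5,5): code 1110 → (5.000,5.161)–(5.124,5.000)
cell (5,7): code 1001 → (6.000,7.165)–(5.000,7.299)
cell (6,1): code 0100 → (6.148,2.000)–(7.000,1.350)
cell (6,2): code 1110 → (6.000,2.272)–(6.148,2.000)
cell (6,6): code 1011 → (7.000,6.109)–(6.196,7.000)
cell (6,7): code 0001 → (6.196,7.000)–(6.000,7.165)
cell (7,1): code 0110 → (7.000,1.350)–(8.000,1.151)
cell (7,5): code 1011 → (8.000,5.511)–(7.119,6.000)
cell (7,6): code 0001 → (7.119,6.000)–(7.000,6.109)
cell (8,1): code 0110 → (8.000,1.151)–(9.000,1.495)
cell (8,4): code 1011 → (9.000,4.907)–(8.861,5.000)
cell (8,5): code 0001 → (8.861,5.000)–(8.000,5.511)
cell (9,1): code 0010 → (9.000,1.495)–(9.517,2.000)
cell (9,2): code 0011 → (9.517,2.000)–(9.897,3.000)
cell (9,3): code 0011 → (9.897,3.000)–(9.726,4.000)
cell (9,4): code 0001 → (9.726,4.000)–(9.000,4.907)
total: 30 segments, chained into 2 closed loop(s), length Σ = 24.447482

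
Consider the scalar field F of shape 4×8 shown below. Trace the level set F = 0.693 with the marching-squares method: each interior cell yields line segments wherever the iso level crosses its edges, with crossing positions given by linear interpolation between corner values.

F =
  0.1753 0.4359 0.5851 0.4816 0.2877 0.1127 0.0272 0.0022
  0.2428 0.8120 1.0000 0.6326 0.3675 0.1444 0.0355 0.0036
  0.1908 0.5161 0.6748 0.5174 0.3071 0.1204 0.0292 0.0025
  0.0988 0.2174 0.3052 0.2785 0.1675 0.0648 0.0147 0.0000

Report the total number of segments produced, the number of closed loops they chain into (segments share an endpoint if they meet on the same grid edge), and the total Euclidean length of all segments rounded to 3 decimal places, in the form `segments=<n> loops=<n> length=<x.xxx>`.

cell (0,0): code 0100 → (0.684,1.000)–(1.000,0.791)
cell (0,1): code 1100 → (0.260,2.000)–(0.684,1.000)
cell (0,2): code 1000 → (1.000,2.836)–(0.260,2.000)
cell (1,0): code 0010 → (1.000,0.791)–(1.402,1.000)
cell (1,1): code 0011 → (1.402,1.000)–(1.944,2.000)
cell (1,2): code 0001 → (1.944,2.000)–(1.000,2.836)
total: 6 segments, chained into 1 closed loop(s), length Σ = 5.432716

segments=6 loops=1 length=5.433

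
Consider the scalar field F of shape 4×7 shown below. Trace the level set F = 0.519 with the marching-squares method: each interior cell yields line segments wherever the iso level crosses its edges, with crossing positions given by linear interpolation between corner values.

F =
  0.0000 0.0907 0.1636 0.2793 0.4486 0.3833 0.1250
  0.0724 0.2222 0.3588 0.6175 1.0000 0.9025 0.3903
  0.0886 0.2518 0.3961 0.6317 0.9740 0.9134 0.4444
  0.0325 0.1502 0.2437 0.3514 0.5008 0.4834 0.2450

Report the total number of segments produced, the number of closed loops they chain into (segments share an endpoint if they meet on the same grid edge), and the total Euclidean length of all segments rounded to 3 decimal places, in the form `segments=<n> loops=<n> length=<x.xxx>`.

cell (0,2): code 0100 → (0.709,3.000)–(1.000,2.619)
cell (0,3): code 1100 → (0.128,4.000)–(0.709,3.000)
cell (0,4): code 1100 → (0.261,5.000)–(0.128,4.000)
cell (0,5): code 1000 → (1.000,5.749)–(0.261,5.000)
cell (1,2): code 0110 → (1.000,2.619)–(2.000,2.522)
cell (1,5): code 1001 → (2.000,5.841)–(1.000,5.749)
cell (2,2): code 0010 → (2.000,2.522)–(2.402,3.000)
cell (2,3): code 0011 → (2.402,3.000)–(2.962,4.000)
cell (2,4): code 0011 → (2.962,4.000)–(2.917,5.000)
cell (2,5): code 0001 → (2.917,5.000)–(2.000,5.841)
total: 10 segments, chained into 1 closed loop(s), length Σ = 9.721680

segments=10 loops=1 length=9.722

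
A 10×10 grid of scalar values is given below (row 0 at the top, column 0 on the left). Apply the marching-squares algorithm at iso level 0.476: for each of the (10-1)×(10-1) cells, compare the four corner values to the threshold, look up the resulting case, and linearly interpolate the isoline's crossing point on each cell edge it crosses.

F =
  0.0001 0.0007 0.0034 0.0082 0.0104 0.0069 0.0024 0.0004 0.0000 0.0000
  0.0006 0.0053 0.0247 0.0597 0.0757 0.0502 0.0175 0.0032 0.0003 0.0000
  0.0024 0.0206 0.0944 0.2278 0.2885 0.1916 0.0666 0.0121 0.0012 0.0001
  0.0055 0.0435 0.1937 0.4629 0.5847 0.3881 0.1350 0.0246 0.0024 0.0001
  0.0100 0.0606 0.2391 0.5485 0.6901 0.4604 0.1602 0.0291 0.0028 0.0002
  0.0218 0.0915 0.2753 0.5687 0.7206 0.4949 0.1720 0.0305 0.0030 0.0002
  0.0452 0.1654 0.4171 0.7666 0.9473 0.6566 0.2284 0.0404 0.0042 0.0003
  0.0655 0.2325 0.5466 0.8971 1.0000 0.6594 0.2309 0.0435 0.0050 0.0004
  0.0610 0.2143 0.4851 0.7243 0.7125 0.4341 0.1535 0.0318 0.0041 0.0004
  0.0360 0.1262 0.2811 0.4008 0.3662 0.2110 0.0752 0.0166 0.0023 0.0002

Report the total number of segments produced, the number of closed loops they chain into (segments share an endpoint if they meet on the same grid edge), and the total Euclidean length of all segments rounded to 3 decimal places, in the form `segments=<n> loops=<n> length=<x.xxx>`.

segments=20 loops=1 length=15.600

cell (2,3): code 0100 → (2.633,4.000)–(3.000,3.108)
cell (2,4): code 1000 → (3.000,4.553)–(2.633,4.000)
cell (3,2): code 0100 → (3.153,3.000)–(4.000,2.766)
cell (3,3): code 1110 → (3.000,3.108)–(3.153,3.000)
cell (3,4): code 1001 → (4.000,4.932)–(3.000,4.553)
cell (4,2): code 0110 → (4.000,2.766)–(5.000,2.684)
cell (4,4): code 1101 → (4.452,5.000)–(4.000,4.932)
cell (4,5): code 1000 → (5.000,5.059)–(4.452,5.000)
cell (5,2): code 0110 → (5.000,2.684)–(6.000,2.169)
cell (5,5): code 1001 → (6.000,5.422)–(5.000,5.059)
cell (6,1): code 0100 → (6.455,2.000)–(7.000,1.775)
cell (6,2): code 1110 → (6.000,2.169)–(6.455,2.000)
cell (6,5): code 1001 → (7.000,5.428)–(6.000,5.422)
cell (7,1): code 0110 → (7.000,1.775)–(8.000,1.966)
cell (7,4): code 1011 → (8.000,4.849)–(7.814,5.000)
cell (7,5): code 0001 → (7.814,5.000)–(7.000,5.428)
cell (8,1): code 0010 → (8.000,1.966)–(8.045,2.000)
cell (8,2): code 0011 → (8.045,2.000)–(8.768,3.000)
cell (8,3): code 0011 → (8.768,3.000)–(8.683,4.000)
cell (8,4): code 0001 → (8.683,4.000)–(8.000,4.849)
total: 20 segments, chained into 1 closed loop(s), length Σ = 15.599514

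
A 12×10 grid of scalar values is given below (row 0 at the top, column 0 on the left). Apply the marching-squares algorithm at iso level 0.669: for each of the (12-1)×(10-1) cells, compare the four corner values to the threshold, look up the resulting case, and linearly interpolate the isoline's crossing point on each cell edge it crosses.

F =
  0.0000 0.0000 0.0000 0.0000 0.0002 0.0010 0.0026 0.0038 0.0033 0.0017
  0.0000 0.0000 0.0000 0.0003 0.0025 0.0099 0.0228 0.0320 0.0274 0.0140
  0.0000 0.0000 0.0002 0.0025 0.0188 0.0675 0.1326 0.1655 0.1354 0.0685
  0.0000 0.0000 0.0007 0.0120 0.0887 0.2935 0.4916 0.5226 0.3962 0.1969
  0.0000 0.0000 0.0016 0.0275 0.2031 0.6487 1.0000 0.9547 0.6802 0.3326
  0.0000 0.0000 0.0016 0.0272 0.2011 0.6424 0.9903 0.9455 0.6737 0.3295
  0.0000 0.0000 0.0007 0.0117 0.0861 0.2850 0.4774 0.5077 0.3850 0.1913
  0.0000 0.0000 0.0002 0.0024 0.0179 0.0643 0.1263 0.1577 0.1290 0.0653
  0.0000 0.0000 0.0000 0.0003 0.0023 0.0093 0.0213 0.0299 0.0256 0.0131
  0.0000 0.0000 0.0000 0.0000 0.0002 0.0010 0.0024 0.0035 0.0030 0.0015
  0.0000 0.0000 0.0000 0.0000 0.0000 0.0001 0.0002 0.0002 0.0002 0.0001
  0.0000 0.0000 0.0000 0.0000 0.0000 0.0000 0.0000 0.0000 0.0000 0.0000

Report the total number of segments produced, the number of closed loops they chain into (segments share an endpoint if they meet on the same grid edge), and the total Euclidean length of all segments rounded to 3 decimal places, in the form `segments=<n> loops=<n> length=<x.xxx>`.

cell (3,5): code 0100 → (3.349,6.000)–(4.000,5.058)
cell (3,6): code 1100 → (3.339,7.000)–(3.349,6.000)
cell (3,7): code 1100 → (3.961,8.000)–(3.339,7.000)
cell (3,8): code 1000 → (4.000,8.032)–(3.961,8.000)
cell (4,5): code 0110 → (4.000,5.058)–(5.000,5.076)
cell (4,8): code 1001 → (5.000,8.014)–(4.000,8.032)
cell (5,5): code 0010 → (5.000,5.076)–(5.626,6.000)
cell (5,6): code 0011 → (5.626,6.000)–(5.632,7.000)
cell (5,7): code 0011 → (5.632,7.000)–(5.016,8.000)
cell (5,8): code 0001 → (5.016,8.000)–(5.000,8.014)
total: 10 segments, chained into 1 closed loop(s), length Σ = 8.685471

segments=10 loops=1 length=8.685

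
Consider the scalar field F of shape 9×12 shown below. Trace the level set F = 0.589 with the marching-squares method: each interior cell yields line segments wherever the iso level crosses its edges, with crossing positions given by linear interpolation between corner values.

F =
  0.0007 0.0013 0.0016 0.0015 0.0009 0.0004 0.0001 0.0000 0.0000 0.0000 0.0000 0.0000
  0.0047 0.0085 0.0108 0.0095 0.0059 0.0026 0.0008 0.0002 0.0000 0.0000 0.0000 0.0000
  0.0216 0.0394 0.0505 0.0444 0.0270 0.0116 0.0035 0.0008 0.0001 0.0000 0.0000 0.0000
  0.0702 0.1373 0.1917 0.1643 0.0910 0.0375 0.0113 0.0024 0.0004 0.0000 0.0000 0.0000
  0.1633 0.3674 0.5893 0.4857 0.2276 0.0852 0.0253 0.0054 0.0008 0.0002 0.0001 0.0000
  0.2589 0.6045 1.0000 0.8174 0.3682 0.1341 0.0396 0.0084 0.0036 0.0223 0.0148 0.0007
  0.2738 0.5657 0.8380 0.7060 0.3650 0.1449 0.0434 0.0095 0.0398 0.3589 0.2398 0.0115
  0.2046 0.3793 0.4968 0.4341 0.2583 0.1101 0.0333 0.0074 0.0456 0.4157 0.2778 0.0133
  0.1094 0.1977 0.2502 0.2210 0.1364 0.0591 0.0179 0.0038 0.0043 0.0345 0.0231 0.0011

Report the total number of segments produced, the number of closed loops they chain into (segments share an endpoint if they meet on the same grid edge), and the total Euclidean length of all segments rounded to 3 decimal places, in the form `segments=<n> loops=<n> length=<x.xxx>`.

cell (3,1): code 0100 → (3.999,2.000)–(4.000,1.999)
cell (3,2): code 1000 → (4.000,2.003)–(3.999,2.000)
cell (4,0): code 0100 → (4.935,1.000)–(5.000,0.955)
cell (4,1): code 1110 → (4.000,1.999)–(4.935,1.000)
cell (4,2): code 1101 → (4.311,3.000)–(4.000,2.003)
cell (4,3): code 1000 → (5.000,3.508)–(4.311,3.000)
cell (5,0): code 0010 → (5.000,0.955)–(5.399,1.000)
cell (5,1): code 0111 → (5.399,1.000)–(6.000,1.086)
cell (5,3): code 1001 → (6.000,3.343)–(5.000,3.508)
cell (6,1): code 0010 → (6.000,1.086)–(6.730,2.000)
cell (6,2): code 0011 → (6.730,2.000)–(6.430,3.000)
cell (6,3): code 0001 → (6.430,3.000)–(6.000,3.343)
total: 12 segments, chained into 1 closed loop(s), length Σ = 8.138490

segments=12 loops=1 length=8.138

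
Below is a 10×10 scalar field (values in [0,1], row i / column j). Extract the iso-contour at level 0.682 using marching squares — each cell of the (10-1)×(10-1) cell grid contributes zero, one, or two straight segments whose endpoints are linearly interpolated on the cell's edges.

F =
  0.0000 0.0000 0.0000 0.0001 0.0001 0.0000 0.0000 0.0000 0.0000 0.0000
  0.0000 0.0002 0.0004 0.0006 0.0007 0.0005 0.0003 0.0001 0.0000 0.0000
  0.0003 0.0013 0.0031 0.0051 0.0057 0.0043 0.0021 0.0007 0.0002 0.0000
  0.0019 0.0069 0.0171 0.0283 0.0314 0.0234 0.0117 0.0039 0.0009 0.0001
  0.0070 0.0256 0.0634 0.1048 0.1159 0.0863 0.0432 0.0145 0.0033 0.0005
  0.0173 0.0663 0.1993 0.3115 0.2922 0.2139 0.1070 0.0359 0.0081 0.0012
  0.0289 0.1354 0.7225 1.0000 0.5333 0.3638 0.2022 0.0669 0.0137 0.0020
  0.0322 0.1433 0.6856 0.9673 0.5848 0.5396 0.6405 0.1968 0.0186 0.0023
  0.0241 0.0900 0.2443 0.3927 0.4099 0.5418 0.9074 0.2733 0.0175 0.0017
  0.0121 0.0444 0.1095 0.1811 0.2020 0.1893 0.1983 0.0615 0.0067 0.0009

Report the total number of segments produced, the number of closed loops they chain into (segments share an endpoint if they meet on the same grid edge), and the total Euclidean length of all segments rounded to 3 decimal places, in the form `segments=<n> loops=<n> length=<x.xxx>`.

segments=12 loops=2 length=9.154

cell (5,1): code 0100 → (5.923,2.000)–(6.000,1.931)
cell (5,2): code 1100 → (5.538,3.000)–(5.923,2.000)
cell (5,3): code 1000 → (6.000,3.681)–(5.538,3.000)
cell (6,1): code 0110 → (6.000,1.931)–(7.000,1.993)
cell (6,3): code 1001 → (7.000,3.746)–(6.000,3.681)
cell (7,1): code 0010 → (7.000,1.993)–(7.008,2.000)
cell (7,2): code 0011 → (7.008,2.000)–(7.497,3.000)
cell (7,3): code 0001 → (7.497,3.000)–(7.000,3.746)
cell (7,5): code 0100 → (7.155,6.000)–(8.000,5.383)
cell (7,6): code 1000 → (8.000,6.355)–(7.155,6.000)
cell (8,5): code 0010 → (8.000,5.383)–(8.318,6.000)
cell (8,6): code 0001 → (8.318,6.000)–(8.000,6.355)
total: 12 segments, chained into 2 closed loop(s), length Σ = 9.154041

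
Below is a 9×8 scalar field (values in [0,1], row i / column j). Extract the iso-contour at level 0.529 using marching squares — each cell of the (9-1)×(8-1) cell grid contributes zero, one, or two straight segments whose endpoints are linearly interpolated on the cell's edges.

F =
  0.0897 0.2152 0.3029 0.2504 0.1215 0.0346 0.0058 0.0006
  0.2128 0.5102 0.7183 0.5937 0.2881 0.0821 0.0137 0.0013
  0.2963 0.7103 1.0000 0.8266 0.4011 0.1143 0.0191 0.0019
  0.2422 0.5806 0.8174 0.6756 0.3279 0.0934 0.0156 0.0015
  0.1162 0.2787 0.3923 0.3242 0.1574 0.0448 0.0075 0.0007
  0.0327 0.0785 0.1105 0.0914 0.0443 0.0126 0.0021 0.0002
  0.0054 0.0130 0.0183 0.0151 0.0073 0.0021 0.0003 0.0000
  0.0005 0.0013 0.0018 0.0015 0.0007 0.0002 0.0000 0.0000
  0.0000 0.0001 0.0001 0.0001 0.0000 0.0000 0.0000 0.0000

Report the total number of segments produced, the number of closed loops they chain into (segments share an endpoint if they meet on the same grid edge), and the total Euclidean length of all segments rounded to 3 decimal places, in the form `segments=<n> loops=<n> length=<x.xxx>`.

segments=12 loops=1 length=9.640

cell (0,1): code 0100 → (0.544,2.000)–(1.000,1.090)
cell (0,2): code 1100 → (0.812,3.000)–(0.544,2.000)
cell (0,3): code 1000 → (1.000,3.212)–(0.812,3.000)
cell (1,0): code 0100 → (1.094,1.000)–(2.000,0.562)
cell (1,1): code 1110 → (1.000,1.090)–(1.094,1.000)
cell (1,3): code 1001 → (2.000,3.699)–(1.000,3.212)
cell (2,0): code 0110 → (2.000,0.562)–(3.000,0.848)
cell (2,3): code 1001 → (3.000,3.422)–(2.000,3.699)
cell (3,0): code 0010 → (3.000,0.848)–(3.171,1.000)
cell (3,1): code 0011 → (3.171,1.000)–(3.678,2.000)
cell (3,2): code 0011 → (3.678,2.000)–(3.417,3.000)
cell (3,3): code 0001 → (3.417,3.000)–(3.000,3.422)
total: 12 segments, chained into 1 closed loop(s), length Σ = 9.640187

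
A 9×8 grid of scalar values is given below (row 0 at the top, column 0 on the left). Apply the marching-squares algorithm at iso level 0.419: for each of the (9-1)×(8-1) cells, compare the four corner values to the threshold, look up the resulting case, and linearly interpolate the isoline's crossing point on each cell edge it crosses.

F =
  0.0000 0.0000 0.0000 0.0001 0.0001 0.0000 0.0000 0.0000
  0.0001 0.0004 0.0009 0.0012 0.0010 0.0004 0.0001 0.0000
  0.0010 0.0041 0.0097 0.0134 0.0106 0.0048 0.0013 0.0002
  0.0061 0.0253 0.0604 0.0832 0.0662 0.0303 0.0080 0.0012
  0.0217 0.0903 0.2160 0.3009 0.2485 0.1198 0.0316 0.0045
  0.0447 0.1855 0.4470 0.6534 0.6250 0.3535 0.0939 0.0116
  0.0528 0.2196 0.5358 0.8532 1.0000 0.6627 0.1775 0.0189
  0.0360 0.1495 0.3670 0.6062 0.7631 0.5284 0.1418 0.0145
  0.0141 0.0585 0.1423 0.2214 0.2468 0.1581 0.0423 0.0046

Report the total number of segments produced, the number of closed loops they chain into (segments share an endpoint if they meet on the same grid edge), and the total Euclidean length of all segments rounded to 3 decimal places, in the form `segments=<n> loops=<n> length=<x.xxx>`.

segments=14 loops=1 length=11.130

cell (4,1): code 0100 → (4.879,2.000)–(5.000,1.893)
cell (4,2): code 1100 → (4.335,3.000)–(4.879,2.000)
cell (4,3): code 1100 → (4.453,4.000)–(4.335,3.000)
cell (4,4): code 1000 → (5.000,4.759)–(4.453,4.000)
cell (5,1): code 0110 → (5.000,1.893)–(6.000,1.631)
cell (5,4): code 1101 → (5.212,5.000)–(5.000,4.759)
cell (5,5): code 1000 → (6.000,5.502)–(5.212,5.000)
cell (6,1): code 0010 → (6.000,1.631)–(6.692,2.000)
cell (6,2): code 0111 → (6.692,2.000)–(7.000,2.217)
cell (6,5): code 1001 → (7.000,5.283)–(6.000,5.502)
cell (7,2): code 0010 → (7.000,2.217)–(7.486,3.000)
cell (7,3): code 0011 → (7.486,3.000)–(7.666,4.000)
cell (7,4): code 0011 → (7.666,4.000)–(7.295,5.000)
cell (7,5): code 0001 → (7.295,5.000)–(7.000,5.283)
total: 14 segments, chained into 1 closed loop(s), length Σ = 11.130296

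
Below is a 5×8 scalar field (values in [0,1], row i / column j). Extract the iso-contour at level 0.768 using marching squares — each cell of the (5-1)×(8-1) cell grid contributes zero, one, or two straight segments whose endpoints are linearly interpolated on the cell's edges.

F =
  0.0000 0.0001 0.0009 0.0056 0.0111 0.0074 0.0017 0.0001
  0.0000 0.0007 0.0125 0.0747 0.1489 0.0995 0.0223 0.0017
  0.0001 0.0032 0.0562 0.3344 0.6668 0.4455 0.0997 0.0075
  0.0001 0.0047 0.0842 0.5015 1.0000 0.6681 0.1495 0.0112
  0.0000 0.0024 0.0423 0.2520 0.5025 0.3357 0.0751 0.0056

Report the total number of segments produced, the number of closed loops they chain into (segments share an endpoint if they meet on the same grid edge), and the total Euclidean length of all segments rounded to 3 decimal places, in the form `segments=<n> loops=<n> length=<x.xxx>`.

segments=4 loops=1 length=3.323

cell (2,3): code 0100 → (2.304,4.000)–(3.000,3.535)
cell (2,4): code 1000 → (3.000,4.699)–(2.304,4.000)
cell (3,3): code 0010 → (3.000,3.535)–(3.466,4.000)
cell (3,4): code 0001 → (3.466,4.000)–(3.000,4.699)
total: 4 segments, chained into 1 closed loop(s), length Σ = 3.323225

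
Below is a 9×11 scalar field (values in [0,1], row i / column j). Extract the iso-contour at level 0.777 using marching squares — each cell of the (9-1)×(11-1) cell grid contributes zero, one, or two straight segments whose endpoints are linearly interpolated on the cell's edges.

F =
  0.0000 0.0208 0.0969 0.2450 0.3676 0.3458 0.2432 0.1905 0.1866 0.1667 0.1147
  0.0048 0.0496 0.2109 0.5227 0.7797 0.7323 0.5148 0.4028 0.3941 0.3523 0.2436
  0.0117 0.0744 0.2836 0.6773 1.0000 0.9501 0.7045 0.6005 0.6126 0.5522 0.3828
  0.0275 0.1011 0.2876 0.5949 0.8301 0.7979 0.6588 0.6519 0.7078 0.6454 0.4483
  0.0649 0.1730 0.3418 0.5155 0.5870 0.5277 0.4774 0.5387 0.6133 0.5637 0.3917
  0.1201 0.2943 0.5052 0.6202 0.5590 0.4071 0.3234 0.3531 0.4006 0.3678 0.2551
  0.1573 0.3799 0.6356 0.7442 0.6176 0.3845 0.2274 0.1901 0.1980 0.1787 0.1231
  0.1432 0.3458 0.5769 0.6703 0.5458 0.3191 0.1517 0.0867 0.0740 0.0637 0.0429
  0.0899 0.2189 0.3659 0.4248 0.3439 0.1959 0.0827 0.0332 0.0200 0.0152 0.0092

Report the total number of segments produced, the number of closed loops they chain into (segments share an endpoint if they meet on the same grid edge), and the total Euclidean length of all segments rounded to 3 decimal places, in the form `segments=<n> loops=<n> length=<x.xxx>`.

segments=10 loops=1 length=7.046

cell (0,3): code 0100 → (0.993,4.000)–(1.000,3.989)
cell (0,4): code 1000 → (1.000,4.057)–(0.993,4.000)
cell (1,3): code 0110 → (1.000,3.989)–(2.000,3.309)
cell (1,4): code 1101 → (1.205,5.000)–(1.000,4.057)
cell (1,5): code 1000 → (2.000,5.705)–(1.205,5.000)
cell (2,3): code 0110 → (2.000,3.309)–(3.000,3.774)
cell (2,5): code 1001 → (3.000,5.150)–(2.000,5.705)
cell (3,3): code 0010 → (3.000,3.774)–(3.218,4.000)
cell (3,4): code 0011 → (3.218,4.000)–(3.077,5.000)
cell (3,5): code 0001 → (3.077,5.000)–(3.000,5.150)
total: 10 segments, chained into 1 closed loop(s), length Σ = 7.046141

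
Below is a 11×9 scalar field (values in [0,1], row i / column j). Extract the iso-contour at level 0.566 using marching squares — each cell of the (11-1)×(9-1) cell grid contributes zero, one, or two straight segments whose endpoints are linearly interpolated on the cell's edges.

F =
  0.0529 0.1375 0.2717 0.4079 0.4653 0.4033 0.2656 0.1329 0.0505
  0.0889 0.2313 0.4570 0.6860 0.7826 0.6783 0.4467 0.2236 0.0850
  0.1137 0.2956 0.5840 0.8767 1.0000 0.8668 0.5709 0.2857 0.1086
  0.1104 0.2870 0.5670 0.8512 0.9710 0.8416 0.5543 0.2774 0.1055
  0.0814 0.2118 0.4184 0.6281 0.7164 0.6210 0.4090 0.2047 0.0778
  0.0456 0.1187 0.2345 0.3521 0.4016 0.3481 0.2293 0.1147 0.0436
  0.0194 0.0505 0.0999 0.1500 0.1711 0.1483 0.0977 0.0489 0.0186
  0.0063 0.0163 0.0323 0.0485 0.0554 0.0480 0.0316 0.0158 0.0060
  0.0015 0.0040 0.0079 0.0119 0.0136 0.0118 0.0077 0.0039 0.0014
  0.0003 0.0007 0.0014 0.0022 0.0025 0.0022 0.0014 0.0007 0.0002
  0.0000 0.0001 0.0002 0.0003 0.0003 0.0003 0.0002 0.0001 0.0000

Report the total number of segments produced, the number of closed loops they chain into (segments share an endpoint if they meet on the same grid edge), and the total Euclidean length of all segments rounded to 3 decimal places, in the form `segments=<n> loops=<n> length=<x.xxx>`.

cell (0,2): code 0100 → (0.569,3.000)–(1.000,2.476)
cell (0,3): code 1100 → (0.317,4.000)–(0.569,3.000)
cell (0,4): code 1100 → (0.592,5.000)–(0.317,4.000)
cell (0,5): code 1000 → (1.000,5.485)–(0.592,5.000)
cell (1,1): code 0100 → (1.858,2.000)–(2.000,1.938)
cell (1,2): code 1110 → (1.000,2.476)–(1.858,2.000)
cell (1,5): code 1101 → (1.961,6.000)–(1.000,5.485)
cell (1,6): code 1000 → (2.000,6.017)–(1.961,6.000)
cell (2,1): code 0110 → (2.000,1.938)–(3.000,1.996)
cell (2,5): code 1011 → (3.000,5.959)–(2.295,6.000)
cell (2,6): code 0001 → (2.295,6.000)–(2.000,6.017)
cell (3,1): code 0010 → (3.000,1.996)–(3.007,2.000)
cell (3,2): code 0111 → (3.007,2.000)–(4.000,2.704)
cell (3,5): code 1001 → (4.000,5.259)–(3.000,5.959)
cell (4,2): code 0010 → (4.000,2.704)–(4.225,3.000)
cell (4,3): code 0011 → (4.225,3.000)–(4.478,4.000)
cell (4,4): code 0011 → (4.478,4.000)–(4.202,5.000)
cell (4,5): code 0001 → (4.202,5.000)–(4.000,5.259)
total: 18 segments, chained into 1 closed loop(s), length Σ = 12.868299

segments=18 loops=1 length=12.868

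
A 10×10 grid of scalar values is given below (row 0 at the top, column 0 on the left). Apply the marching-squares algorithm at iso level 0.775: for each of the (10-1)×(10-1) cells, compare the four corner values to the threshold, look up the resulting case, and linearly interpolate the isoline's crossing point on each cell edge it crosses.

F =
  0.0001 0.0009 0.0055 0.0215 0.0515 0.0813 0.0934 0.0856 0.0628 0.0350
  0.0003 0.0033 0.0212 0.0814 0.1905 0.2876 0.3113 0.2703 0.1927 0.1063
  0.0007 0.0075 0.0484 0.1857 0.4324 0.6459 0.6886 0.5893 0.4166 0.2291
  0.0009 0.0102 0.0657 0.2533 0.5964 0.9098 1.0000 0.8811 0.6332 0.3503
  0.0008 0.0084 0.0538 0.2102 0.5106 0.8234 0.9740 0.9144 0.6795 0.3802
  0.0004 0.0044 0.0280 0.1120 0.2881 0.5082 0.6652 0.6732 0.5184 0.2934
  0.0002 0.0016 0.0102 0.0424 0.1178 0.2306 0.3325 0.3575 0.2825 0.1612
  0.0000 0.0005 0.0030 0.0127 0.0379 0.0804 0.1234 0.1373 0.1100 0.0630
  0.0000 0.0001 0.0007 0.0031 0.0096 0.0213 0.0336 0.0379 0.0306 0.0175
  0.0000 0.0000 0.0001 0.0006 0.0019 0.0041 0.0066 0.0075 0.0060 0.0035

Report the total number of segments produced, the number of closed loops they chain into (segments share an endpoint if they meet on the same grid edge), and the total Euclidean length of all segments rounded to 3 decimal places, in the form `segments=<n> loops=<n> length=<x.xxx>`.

segments=10 loops=1 length=8.527

cell (2,4): code 0100 → (2.489,5.000)–(3.000,4.570)
cell (2,5): code 1100 → (2.277,6.000)–(2.489,5.000)
cell (2,6): code 1100 → (2.636,7.000)–(2.277,6.000)
cell (2,7): code 1000 → (3.000,7.428)–(2.636,7.000)
cell (3,4): code 0110 → (3.000,4.570)–(4.000,4.845)
cell (3,7): code 1001 → (4.000,7.593)–(3.000,7.428)
cell (4,4): code 0010 → (4.000,4.845)–(4.154,5.000)
cell (4,5): code 0011 → (4.154,5.000)–(4.644,6.000)
cell (4,6): code 0011 → (4.644,6.000)–(4.578,7.000)
cell (4,7): code 0001 → (4.578,7.000)–(4.000,7.593)
total: 10 segments, chained into 1 closed loop(s), length Σ = 8.527380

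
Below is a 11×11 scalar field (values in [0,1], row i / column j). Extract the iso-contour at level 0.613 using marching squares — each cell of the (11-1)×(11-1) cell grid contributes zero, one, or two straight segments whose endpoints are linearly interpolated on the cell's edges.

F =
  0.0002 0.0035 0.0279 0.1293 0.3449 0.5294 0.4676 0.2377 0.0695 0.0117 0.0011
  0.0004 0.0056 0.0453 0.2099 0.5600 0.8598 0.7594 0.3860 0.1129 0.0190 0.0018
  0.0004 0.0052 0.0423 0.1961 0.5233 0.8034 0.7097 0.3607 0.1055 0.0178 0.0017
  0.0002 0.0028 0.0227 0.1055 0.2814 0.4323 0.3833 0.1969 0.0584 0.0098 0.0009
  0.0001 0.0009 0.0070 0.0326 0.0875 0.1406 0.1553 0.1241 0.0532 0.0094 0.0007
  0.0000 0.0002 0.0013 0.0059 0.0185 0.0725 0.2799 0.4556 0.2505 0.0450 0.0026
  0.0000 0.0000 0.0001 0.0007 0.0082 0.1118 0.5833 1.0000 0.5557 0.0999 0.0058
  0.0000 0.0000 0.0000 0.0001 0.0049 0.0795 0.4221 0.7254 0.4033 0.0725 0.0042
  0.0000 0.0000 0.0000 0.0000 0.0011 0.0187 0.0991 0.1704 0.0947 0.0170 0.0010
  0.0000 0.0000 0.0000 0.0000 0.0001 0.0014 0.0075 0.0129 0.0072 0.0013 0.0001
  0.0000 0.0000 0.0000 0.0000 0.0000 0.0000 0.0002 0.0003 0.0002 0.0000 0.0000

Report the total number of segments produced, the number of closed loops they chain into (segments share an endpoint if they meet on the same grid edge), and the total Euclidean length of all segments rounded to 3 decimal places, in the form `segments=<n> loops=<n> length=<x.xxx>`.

cell (0,4): code 0100 → (0.253,5.000)–(1.000,4.177)
cell (0,5): code 1100 → (0.498,6.000)–(0.253,5.000)
cell (0,6): code 1000 → (1.000,6.392)–(0.498,6.000)
cell (1,4): code 0110 → (1.000,4.177)–(2.000,4.320)
cell (1,6): code 1001 → (2.000,6.277)–(1.000,6.392)
cell (2,4): code 0010 → (2.000,4.320)–(2.513,5.000)
cell (2,5): code 0011 → (2.513,5.000)–(2.296,6.000)
cell (2,6): code 0001 → (2.296,6.000)–(2.000,6.277)
cell (5,6): code 0100 → (5.289,7.000)–(6.000,6.071)
cell (5,7): code 1000 → (6.000,7.871)–(5.289,7.000)
cell (6,6): code 0110 → (6.000,6.071)–(7.000,6.629)
cell (6,7): code 1001 → (7.000,7.349)–(6.000,7.871)
cell (7,6): code 0010 → (7.000,6.629)–(7.203,7.000)
cell (7,7): code 0001 → (7.203,7.000)–(7.000,7.349)
total: 14 segments, chained into 2 closed loop(s), length Σ = 12.468265

segments=14 loops=2 length=12.468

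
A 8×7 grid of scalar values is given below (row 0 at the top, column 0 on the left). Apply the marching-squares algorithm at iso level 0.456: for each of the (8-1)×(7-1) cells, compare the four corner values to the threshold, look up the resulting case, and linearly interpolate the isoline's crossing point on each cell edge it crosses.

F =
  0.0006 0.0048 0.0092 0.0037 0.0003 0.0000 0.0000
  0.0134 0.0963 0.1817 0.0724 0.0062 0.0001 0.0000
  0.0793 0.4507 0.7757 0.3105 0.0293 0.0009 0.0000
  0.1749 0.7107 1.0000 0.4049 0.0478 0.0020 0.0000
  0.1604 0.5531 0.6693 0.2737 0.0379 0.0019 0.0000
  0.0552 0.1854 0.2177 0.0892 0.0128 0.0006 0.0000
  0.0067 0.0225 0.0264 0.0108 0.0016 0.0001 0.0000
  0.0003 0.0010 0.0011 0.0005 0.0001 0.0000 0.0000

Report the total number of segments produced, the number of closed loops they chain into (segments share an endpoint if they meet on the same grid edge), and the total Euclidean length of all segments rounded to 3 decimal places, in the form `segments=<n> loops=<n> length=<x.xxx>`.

segments=10 loops=1 length=8.328

cell (1,1): code 0100 → (1.462,2.000)–(2.000,1.016)
cell (1,2): code 1000 → (2.000,2.687)–(1.462,2.000)
cell (2,0): code 0100 → (2.020,1.000)–(3.000,0.525)
cell (2,1): code 1110 → (2.000,1.016)–(2.020,1.000)
cell (2,2): code 1001 → (3.000,2.914)–(2.000,2.687)
cell (3,0): code 0110 → (3.000,0.525)–(4.000,0.753)
cell (3,2): code 1001 → (4.000,2.539)–(3.000,2.914)
cell (4,0): code 0010 → (4.000,0.753)–(4.264,1.000)
cell (4,1): code 0011 → (4.264,1.000)–(4.472,2.000)
cell (4,2): code 0001 → (4.472,2.000)–(4.000,2.539)
total: 10 segments, chained into 1 closed loop(s), length Σ = 8.328282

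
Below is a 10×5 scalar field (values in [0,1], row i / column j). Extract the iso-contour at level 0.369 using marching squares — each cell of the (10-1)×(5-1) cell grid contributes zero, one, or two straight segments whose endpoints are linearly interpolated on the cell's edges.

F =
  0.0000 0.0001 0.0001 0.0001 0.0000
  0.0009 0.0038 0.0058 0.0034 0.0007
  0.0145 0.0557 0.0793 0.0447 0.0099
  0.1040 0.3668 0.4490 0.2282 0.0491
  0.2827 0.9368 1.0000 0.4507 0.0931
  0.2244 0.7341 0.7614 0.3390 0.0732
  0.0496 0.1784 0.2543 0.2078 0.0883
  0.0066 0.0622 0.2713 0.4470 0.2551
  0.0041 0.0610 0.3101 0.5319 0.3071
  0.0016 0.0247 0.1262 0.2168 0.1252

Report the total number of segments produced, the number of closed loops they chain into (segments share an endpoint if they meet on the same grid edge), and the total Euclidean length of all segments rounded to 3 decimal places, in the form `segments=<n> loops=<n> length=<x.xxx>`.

segments=18 loops=2 length=14.293

cell (2,1): code 0100 → (2.784,2.000)–(3.000,1.027)
cell (2,2): code 1000 → (3.000,2.362)–(2.784,2.000)
cell (3,0): code 0100 → (3.004,1.000)–(4.000,0.132)
cell (3,1): code 1110 → (3.000,1.027)–(3.004,1.000)
cell (3,2): code 1101 → (3.633,3.000)–(3.000,2.362)
cell (3,3): code 1000 → (4.000,3.228)–(3.633,3.000)
cell (4,0): code 0110 → (4.000,0.132)–(5.000,0.284)
cell (4,2): code 1011 → (5.000,2.929)–(4.731,3.000)
cell (4,3): code 0001 → (4.731,3.000)–(4.000,3.228)
cell (5,0): code 0010 → (5.000,0.284)–(5.657,1.000)
cell (5,1): code 0011 → (5.657,1.000)–(5.774,2.000)
cell (5,2): code 0001 → (5.774,2.000)–(5.000,2.929)
cell (6,2): code 0100 → (6.674,3.000)–(7.000,2.556)
cell (6,3): code 1000 → (7.000,3.406)–(6.674,3.000)
cell (7,2): code 0110 → (7.000,2.556)–(8.000,2.266)
cell (7,3): code 1001 → (8.000,3.725)–(7.000,3.406)
cell (8,2): code 0010 → (8.000,2.266)–(8.517,3.000)
cell (8,3): code 0001 → (8.517,3.000)–(8.000,3.725)
total: 18 segments, chained into 2 closed loop(s), length Σ = 14.292542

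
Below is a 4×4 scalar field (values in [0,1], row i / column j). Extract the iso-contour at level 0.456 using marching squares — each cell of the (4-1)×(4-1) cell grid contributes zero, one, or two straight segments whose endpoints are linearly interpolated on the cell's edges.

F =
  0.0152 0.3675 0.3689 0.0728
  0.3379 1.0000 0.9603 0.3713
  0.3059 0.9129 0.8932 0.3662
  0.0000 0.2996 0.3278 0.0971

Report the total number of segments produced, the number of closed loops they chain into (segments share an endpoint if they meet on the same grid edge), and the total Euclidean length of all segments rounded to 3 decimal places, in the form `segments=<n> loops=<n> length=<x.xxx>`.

segments=8 loops=1 length=8.594

cell (0,0): code 0100 → (0.140,1.000)–(1.000,0.178)
cell (0,1): code 1100 → (0.147,2.000)–(0.140,1.000)
cell (0,2): code 1000 → (1.000,2.856)–(0.147,2.000)
cell (1,0): code 0110 → (1.000,0.178)–(2.000,0.247)
cell (1,2): code 1001 → (2.000,2.830)–(1.000,2.856)
cell (2,0): code 0010 → (2.000,0.247)–(2.745,1.000)
cell (2,1): code 0011 → (2.745,1.000)–(2.773,2.000)
cell (2,2): code 0001 → (2.773,2.000)–(2.000,2.830)
total: 8 segments, chained into 1 closed loop(s), length Σ = 8.594144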